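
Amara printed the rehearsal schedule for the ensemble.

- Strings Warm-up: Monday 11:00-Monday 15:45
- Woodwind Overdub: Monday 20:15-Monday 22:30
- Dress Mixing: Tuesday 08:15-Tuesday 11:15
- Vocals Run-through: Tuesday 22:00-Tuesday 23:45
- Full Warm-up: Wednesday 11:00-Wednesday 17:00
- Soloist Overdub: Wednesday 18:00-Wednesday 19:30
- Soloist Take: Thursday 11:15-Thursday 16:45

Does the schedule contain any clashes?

Sorted by start: Strings Warm-up, Woodwind Overdub, Dress Mixing, Vocals Run-through, Full Warm-up, Soloist Overdub, Soloist Take.
Woodwind Overdub starts after Strings Warm-up ends — done with Strings Warm-up.
Dress Mixing starts after Woodwind Overdub ends — done with Woodwind Overdub.
Vocals Run-through starts after Dress Mixing ends — done with Dress Mixing.
Full Warm-up starts after Vocals Run-through ends — done with Vocals Run-through.
Soloist Overdub starts after Full Warm-up ends — done with Full Warm-up.
Soloist Take starts after Soloist Overdub ends.
Every pair is clear; the schedule has no overlaps.

No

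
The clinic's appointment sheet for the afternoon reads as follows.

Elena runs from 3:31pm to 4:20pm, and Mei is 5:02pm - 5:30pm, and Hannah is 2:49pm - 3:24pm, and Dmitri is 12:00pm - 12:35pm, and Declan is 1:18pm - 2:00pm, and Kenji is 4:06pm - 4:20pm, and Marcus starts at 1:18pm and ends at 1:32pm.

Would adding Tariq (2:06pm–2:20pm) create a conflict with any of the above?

No — it doesn't clash with anything

Dmitri: ends 12:35pm at or before Tariq starts 2:06pm → clear.
Declan: ends 2:00pm at or before Tariq starts 2:06pm → clear.
Marcus: ends 1:32pm at or before Tariq starts 2:06pm → clear.
Hannah: starts 2:49pm at or after Tariq ends 2:20pm → clear.
Elena: starts 3:31pm at or after Tariq ends 2:20pm → clear.
Kenji: starts 4:06pm at or after Tariq ends 2:20pm → clear.
Mei: starts 5:02pm at or after Tariq ends 2:20pm → clear.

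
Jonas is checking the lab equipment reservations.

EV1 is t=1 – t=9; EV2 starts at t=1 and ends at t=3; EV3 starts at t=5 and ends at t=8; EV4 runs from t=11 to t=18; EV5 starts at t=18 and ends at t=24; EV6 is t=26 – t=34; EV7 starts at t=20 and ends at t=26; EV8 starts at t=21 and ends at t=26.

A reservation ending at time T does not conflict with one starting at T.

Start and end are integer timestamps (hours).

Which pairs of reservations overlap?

Two intervals overlap when each starts before the other ends.
Sorted by start: EV1, EV2, EV3, EV4, EV5, EV7, EV8, EV6.
EV2 starts before EV1 ends → EV1 and EV2 overlap.
EV3 starts before EV1 ends → EV1 and EV3 overlap.
EV4 starts after EV1 ends, so nothing later overlaps EV1 either.
EV3 starts after EV2 ends, so nothing later overlaps EV2 either.
EV4 starts after EV3 ends, so nothing later overlaps EV3 either.
EV5 starts exactly when EV4 ends (back-to-back, no overlap), so nothing later overlaps EV4 either.
EV7 starts before EV5 ends → EV5 and EV7 overlap.
EV8 starts before EV5 ends → EV5 and EV8 overlap.
EV6 starts after EV5 ends.
EV8 starts before EV7 ends → EV7 and EV8 overlap.
EV6 starts exactly when EV7 ends (back-to-back, no overlap).
EV6 starts exactly when EV8 ends (back-to-back, no overlap).

EV1 & EV2, EV1 & EV3, EV5 & EV7, EV5 & EV8, EV7 & EV8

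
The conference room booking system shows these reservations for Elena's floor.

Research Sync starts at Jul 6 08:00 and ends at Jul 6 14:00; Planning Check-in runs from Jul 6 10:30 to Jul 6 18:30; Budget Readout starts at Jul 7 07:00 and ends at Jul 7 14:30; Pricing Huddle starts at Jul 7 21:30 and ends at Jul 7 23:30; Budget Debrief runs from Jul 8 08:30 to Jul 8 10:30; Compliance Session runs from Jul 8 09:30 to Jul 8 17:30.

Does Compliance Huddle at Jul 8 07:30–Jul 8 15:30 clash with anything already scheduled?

Research Sync: ends Jul 6 14:00 at or before Compliance Huddle starts Jul 8 07:30 → clear.
Planning Check-in: ends Jul 6 18:30 at or before Compliance Huddle starts Jul 8 07:30 → clear.
Budget Readout: ends Jul 7 14:30 at or before Compliance Huddle starts Jul 8 07:30 → clear.
Pricing Huddle: ends Jul 7 23:30 at or before Compliance Huddle starts Jul 8 07:30 → clear.
Budget Debrief: starts Jul 8 08:30 before Compliance Huddle ends Jul 8 15:30, and ends Jul 8 10:30 after Compliance Huddle starts Jul 8 07:30 → overlap.
Compliance Session: starts Jul 8 09:30 before Compliance Huddle ends Jul 8 15:30, and ends Jul 8 17:30 after Compliance Huddle starts Jul 8 07:30 → overlap.
Compliance Huddle overlaps Budget Debrief, Compliance Session.

Yes — it overlaps Budget Debrief, Compliance Session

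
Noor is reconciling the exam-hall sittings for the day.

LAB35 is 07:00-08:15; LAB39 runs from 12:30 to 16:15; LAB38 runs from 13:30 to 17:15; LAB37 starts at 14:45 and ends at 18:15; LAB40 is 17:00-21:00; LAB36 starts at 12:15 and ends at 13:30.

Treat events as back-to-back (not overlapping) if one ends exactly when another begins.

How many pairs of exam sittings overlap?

6

Sorted by start: LAB35, LAB36, LAB39, LAB38, LAB37, LAB40.
LAB36 starts after LAB35 ends — done with LAB35.
LAB39 starts before LAB36 ends → LAB36 and LAB39 overlap.
LAB38 starts exactly when LAB36 ends (back-to-back, no overlap) — done with LAB36.
LAB38 starts before LAB39 ends → LAB39 and LAB38 overlap.
LAB37 starts before LAB39 ends → LAB39 and LAB37 overlap.
LAB40 starts after LAB39 ends.
LAB37 starts before LAB38 ends → LAB38 and LAB37 overlap.
LAB40 starts before LAB38 ends → LAB38 and LAB40 overlap.
LAB40 starts before LAB37 ends → LAB37 and LAB40 overlap.
Overlapping pairs: LAB36 & LAB39, LAB37 & LAB38, LAB37 & LAB39, LAB37 & LAB40, LAB38 & LAB39, LAB38 & LAB40 — 6 in total.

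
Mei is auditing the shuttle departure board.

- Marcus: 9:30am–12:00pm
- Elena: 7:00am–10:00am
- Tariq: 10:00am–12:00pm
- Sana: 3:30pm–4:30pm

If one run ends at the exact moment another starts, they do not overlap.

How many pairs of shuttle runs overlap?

Two intervals overlap when each starts before the other ends.
Sorted by start: Elena, Marcus, Tariq, Sana.
Marcus starts before Elena ends → Elena and Marcus overlap.
Tariq starts exactly when Elena ends (back-to-back, no overlap) — done with Elena.
Tariq starts before Marcus ends → Marcus and Tariq overlap.
Sana starts after Marcus ends.
Sana starts after Tariq ends.
Overlapping pairs: Elena & Marcus, Marcus & Tariq — 2 in total.

2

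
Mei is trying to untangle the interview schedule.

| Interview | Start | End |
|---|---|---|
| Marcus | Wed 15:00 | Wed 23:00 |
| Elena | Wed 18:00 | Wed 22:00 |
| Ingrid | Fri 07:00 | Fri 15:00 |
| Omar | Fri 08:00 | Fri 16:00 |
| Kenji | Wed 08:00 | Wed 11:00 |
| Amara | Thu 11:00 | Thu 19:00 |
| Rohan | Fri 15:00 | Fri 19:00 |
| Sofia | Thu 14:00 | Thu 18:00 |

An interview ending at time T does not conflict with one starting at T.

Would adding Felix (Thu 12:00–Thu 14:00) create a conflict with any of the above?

Yes — it overlaps Amara

Kenji: ends Wed 11:00 at or before Felix starts Thu 12:00 → clear.
Marcus: ends Wed 23:00 at or before Felix starts Thu 12:00 → clear.
Elena: ends Wed 22:00 at or before Felix starts Thu 12:00 → clear.
Amara: starts Thu 11:00 before Felix ends Thu 14:00, and ends Thu 19:00 after Felix starts Thu 12:00 → overlap.
Sofia: starts Thu 14:00 at or after Felix ends Thu 14:00 → clear.
Ingrid: starts Fri 07:00 at or after Felix ends Thu 14:00 → clear.
Omar: starts Fri 08:00 at or after Felix ends Thu 14:00 → clear.
Rohan: starts Fri 15:00 at or after Felix ends Thu 14:00 → clear.
Felix overlaps Amara.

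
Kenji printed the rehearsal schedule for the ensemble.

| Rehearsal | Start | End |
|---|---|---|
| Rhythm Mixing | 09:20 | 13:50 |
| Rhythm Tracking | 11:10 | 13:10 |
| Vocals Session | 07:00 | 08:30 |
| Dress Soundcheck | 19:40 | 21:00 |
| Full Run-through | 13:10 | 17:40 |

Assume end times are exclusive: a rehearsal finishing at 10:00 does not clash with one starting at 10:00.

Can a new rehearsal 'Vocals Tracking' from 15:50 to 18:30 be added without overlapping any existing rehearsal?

Vocals Session: ends 08:30 at or before Vocals Tracking starts 15:50 → clear.
Rhythm Mixing: ends 13:50 at or before Vocals Tracking starts 15:50 → clear.
Rhythm Tracking: ends 13:10 at or before Vocals Tracking starts 15:50 → clear.
Full Run-through: starts 13:10 before Vocals Tracking ends 18:30, and ends 17:40 after Vocals Tracking starts 15:50 → overlap.
Dress Soundcheck: starts 19:40 at or after Vocals Tracking ends 18:30 → clear.
Vocals Tracking overlaps Full Run-through.

No — it overlaps Full Run-through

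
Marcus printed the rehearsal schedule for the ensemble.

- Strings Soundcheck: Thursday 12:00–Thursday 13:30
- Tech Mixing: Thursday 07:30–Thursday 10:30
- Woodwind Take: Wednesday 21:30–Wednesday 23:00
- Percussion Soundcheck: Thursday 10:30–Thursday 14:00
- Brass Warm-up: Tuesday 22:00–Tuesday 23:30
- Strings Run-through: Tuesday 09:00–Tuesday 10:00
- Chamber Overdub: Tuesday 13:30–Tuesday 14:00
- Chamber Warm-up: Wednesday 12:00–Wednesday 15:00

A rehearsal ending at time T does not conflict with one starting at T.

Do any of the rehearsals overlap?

Sorted by start: Strings Run-through, Chamber Overdub, Brass Warm-up, Chamber Warm-up, Woodwind Take, Tech Mixing, Percussion Soundcheck, Strings Soundcheck.
Chamber Overdub starts after Strings Run-through ends — done with Strings Run-through.
Brass Warm-up starts after Chamber Overdub ends — done with Chamber Overdub.
Chamber Warm-up starts after Brass Warm-up ends — done with Brass Warm-up.
Woodwind Take starts after Chamber Warm-up ends — done with Chamber Warm-up.
Tech Mixing starts after Woodwind Take ends — done with Woodwind Take.
Percussion Soundcheck starts exactly when Tech Mixing ends (back-to-back, no overlap) — done with Tech Mixing.
Strings Soundcheck starts before Percussion Soundcheck ends → Percussion Soundcheck and Strings Soundcheck overlap.
That's a conflict, so the schedule is not conflict-free.

Yes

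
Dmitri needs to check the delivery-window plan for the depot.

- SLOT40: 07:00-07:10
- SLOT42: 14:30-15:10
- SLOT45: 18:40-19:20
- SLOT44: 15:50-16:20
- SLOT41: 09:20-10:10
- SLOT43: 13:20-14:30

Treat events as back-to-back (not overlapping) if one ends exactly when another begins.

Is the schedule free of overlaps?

Two intervals overlap when each starts before the other ends.
Sorted by start: SLOT40, SLOT41, SLOT43, SLOT42, SLOT44, SLOT45.
SLOT41 starts after SLOT40 ends, so nothing later overlaps SLOT40 either.
SLOT43 starts after SLOT41 ends, so nothing later overlaps SLOT41 either.
SLOT42 starts exactly when SLOT43 ends (back-to-back, no overlap), so nothing later overlaps SLOT43 either.
SLOT44 starts after SLOT42 ends, so nothing later overlaps SLOT42 either.
SLOT45 starts after SLOT44 ends.
Every pair is clear; the schedule has no overlaps.

Yes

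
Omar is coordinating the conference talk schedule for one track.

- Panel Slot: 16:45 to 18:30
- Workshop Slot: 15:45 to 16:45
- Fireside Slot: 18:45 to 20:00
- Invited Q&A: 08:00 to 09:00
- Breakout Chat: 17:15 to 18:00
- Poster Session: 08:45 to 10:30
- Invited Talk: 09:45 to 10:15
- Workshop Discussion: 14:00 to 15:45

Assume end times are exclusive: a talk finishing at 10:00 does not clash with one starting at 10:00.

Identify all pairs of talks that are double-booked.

Sorted by start: Invited Q&A, Poster Session, Invited Talk, Workshop Discussion, Workshop Slot, Panel Slot, Breakout Chat, Fireside Slot.
Poster Session starts before Invited Q&A ends → Invited Q&A and Poster Session overlap.
Invited Talk starts after Invited Q&A ends — done with Invited Q&A.
Invited Talk starts before Poster Session ends → Poster Session and Invited Talk overlap.
Workshop Discussion starts after Poster Session ends — done with Poster Session.
Workshop Discussion starts after Invited Talk ends — done with Invited Talk.
Workshop Slot starts exactly when Workshop Discussion ends (back-to-back, no overlap) — done with Workshop Discussion.
Panel Slot starts exactly when Workshop Slot ends (back-to-back, no overlap) — done with Workshop Slot.
Breakout Chat starts before Panel Slot ends → Panel Slot and Breakout Chat overlap.
Fireside Slot starts after Panel Slot ends.
Fireside Slot starts after Breakout Chat ends.

Breakout Chat & Panel Slot, Invited Q&A & Poster Session, Invited Talk & Poster Session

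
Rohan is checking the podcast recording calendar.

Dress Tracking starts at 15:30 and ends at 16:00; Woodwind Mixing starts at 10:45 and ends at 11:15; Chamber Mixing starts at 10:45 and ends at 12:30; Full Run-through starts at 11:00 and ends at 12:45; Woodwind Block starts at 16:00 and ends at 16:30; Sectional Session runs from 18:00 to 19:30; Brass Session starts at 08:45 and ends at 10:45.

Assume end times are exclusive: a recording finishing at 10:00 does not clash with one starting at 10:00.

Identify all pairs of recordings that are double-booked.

Chamber Mixing & Full Run-through, Chamber Mixing & Woodwind Mixing, Full Run-through & Woodwind Mixing

Sorted by start: Brass Session, Chamber Mixing, Woodwind Mixing, Full Run-through, Dress Tracking, Woodwind Block, Sectional Session.
Chamber Mixing starts exactly when Brass Session ends (back-to-back, no overlap), so nothing later overlaps Brass Session either.
Woodwind Mixing starts before Chamber Mixing ends → Chamber Mixing and Woodwind Mixing overlap.
Full Run-through starts before Chamber Mixing ends → Chamber Mixing and Full Run-through overlap.
Dress Tracking starts after Chamber Mixing ends, so nothing later overlaps Chamber Mixing either.
Full Run-through starts before Woodwind Mixing ends → Woodwind Mixing and Full Run-through overlap.
Dress Tracking starts after Woodwind Mixing ends, so nothing later overlaps Woodwind Mixing either.
Dress Tracking starts after Full Run-through ends, so nothing later overlaps Full Run-through either.
Woodwind Block starts exactly when Dress Tracking ends (back-to-back, no overlap), so nothing later overlaps Dress Tracking either.
Sectional Session starts after Woodwind Block ends.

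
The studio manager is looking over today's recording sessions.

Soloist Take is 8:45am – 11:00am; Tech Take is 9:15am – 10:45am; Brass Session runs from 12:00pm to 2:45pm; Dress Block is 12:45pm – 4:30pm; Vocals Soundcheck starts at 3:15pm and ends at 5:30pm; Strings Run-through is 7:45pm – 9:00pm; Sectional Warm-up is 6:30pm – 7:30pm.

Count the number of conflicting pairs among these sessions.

Sorted by start: Soloist Take, Tech Take, Brass Session, Dress Block, Vocals Soundcheck, Sectional Warm-up, Strings Run-through.
Tech Take starts before Soloist Take ends → Soloist Take and Tech Take overlap.
Brass Session starts after Soloist Take ends, so nothing later overlaps Soloist Take either.
Brass Session starts after Tech Take ends, so nothing later overlaps Tech Take either.
Dress Block starts before Brass Session ends → Brass Session and Dress Block overlap.
Vocals Soundcheck starts after Brass Session ends, so nothing later overlaps Brass Session either.
Vocals Soundcheck starts before Dress Block ends → Dress Block and Vocals Soundcheck overlap.
Sectional Warm-up starts after Dress Block ends, so nothing later overlaps Dress Block either.
Sectional Warm-up starts after Vocals Soundcheck ends, so nothing later overlaps Vocals Soundcheck either.
Strings Run-through starts after Sectional Warm-up ends.
Overlapping pairs: Brass Session & Dress Block, Dress Block & Vocals Soundcheck, Soloist Take & Tech Take — 3 in total.

3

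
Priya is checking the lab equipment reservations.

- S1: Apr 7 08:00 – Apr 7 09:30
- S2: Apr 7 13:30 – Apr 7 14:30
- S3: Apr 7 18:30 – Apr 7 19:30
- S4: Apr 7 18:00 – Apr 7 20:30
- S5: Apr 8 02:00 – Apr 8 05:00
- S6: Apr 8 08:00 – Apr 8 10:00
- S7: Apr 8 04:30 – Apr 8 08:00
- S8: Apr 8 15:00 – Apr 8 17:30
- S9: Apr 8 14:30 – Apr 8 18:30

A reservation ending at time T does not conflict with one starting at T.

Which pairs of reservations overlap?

S3 & S4, S5 & S7, S8 & S9

Sorted by start: S1, S2, S4, S3, S5, S7, S6, S9, S8.
S2 starts after S1 ends, so S1 has no further overlaps.
S4 starts after S2 ends, so S2 has no further overlaps.
S3 starts before S4 ends → S4 and S3 overlap.
S5 starts after S4 ends, so S4 has no further overlaps.
S5 starts after S3 ends, so S3 has no further overlaps.
S7 starts before S5 ends → S5 and S7 overlap.
S6 starts after S5 ends, so S5 has no further overlaps.
S6 starts exactly when S7 ends (back-to-back, no overlap), so S7 has no further overlaps.
S9 starts after S6 ends, so S6 has no further overlaps.
S8 starts before S9 ends → S9 and S8 overlap.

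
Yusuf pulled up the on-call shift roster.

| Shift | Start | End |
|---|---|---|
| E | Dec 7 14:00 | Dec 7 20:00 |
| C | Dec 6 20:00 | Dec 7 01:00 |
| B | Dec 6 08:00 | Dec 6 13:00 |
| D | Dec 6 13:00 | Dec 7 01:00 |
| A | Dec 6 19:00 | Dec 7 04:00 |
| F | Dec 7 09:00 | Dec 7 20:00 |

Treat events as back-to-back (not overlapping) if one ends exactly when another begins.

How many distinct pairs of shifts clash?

Sorted by start: B, D, A, C, F, E.
D starts exactly when B ends (back-to-back, no overlap), so nothing later overlaps B either.
A starts before D ends → D and A overlap.
C starts before D ends → D and C overlap.
F starts after D ends, so nothing later overlaps D either.
C starts before A ends → A and C overlap.
F starts after A ends, so nothing later overlaps A either.
F starts after C ends, so nothing later overlaps C either.
E starts before F ends → F and E overlap.
Overlapping pairs: A & C, A & D, C & D, E & F — 4 in total.

4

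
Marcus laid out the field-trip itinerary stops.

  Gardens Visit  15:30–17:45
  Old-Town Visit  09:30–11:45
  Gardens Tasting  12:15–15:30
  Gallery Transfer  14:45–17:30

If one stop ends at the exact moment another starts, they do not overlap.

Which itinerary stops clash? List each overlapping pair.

Gallery Transfer & Gardens Tasting, Gallery Transfer & Gardens Visit

Check each pair: they overlap iff neither finishes before the other starts.
Sorted by start: Old-Town Visit, Gardens Tasting, Gallery Transfer, Gardens Visit.
Gardens Tasting starts after Old-Town Visit ends — done with Old-Town Visit.
Gallery Transfer starts before Gardens Tasting ends → Gardens Tasting and Gallery Transfer overlap.
Gardens Visit starts exactly when Gardens Tasting ends (back-to-back, no overlap).
Gardens Visit starts before Gallery Transfer ends → Gallery Transfer and Gardens Visit overlap.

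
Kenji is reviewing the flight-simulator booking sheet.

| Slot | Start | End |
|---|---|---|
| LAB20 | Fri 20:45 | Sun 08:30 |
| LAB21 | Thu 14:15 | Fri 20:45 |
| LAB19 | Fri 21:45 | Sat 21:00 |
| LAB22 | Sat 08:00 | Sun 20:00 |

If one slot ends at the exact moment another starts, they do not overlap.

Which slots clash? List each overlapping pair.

Check each pair: they overlap iff neither finishes before the other starts.
Sorted by start: LAB21, LAB20, LAB19, LAB22.
LAB20 starts exactly when LAB21 ends (back-to-back, no overlap), so nothing later overlaps LAB21 either.
LAB19 starts before LAB20 ends → LAB20 and LAB19 overlap.
LAB22 starts before LAB20 ends → LAB20 and LAB22 overlap.
LAB22 starts before LAB19 ends → LAB19 and LAB22 overlap.

LAB19 & LAB20, LAB19 & LAB22, LAB20 & LAB22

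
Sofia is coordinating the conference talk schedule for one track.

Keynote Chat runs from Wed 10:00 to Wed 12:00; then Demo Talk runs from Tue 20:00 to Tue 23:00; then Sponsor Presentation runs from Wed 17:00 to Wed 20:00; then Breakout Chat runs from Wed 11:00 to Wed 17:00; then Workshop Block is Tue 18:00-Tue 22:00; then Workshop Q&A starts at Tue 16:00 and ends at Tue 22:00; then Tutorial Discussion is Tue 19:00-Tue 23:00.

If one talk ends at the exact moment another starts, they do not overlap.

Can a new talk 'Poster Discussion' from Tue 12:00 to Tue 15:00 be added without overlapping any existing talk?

Yes — the slot is free

Workshop Q&A: starts Tue 16:00 at or after Poster Discussion ends Tue 15:00 → clear.
Workshop Block: starts Tue 18:00 at or after Poster Discussion ends Tue 15:00 → clear.
Tutorial Discussion: starts Tue 19:00 at or after Poster Discussion ends Tue 15:00 → clear.
Demo Talk: starts Tue 20:00 at or after Poster Discussion ends Tue 15:00 → clear.
Keynote Chat: starts Wed 10:00 at or after Poster Discussion ends Tue 15:00 → clear.
Breakout Chat: starts Wed 11:00 at or after Poster Discussion ends Tue 15:00 → clear.
Sponsor Presentation: starts Wed 17:00 at or after Poster Discussion ends Tue 15:00 → clear.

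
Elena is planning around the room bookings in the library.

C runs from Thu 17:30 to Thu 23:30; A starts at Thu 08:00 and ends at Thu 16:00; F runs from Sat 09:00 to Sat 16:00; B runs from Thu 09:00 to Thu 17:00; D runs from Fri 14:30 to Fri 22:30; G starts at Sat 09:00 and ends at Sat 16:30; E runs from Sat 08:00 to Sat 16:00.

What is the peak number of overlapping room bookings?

3

Walk through starts and ends in time order (an end at T is processed before a start at T):
Thu 08:00 start A → 1
Thu 09:00 start B → 2
Thu 16:00 end A → 1
Thu 17:00 end B → 0
Thu 17:30 start C → 1
Thu 23:30 end C → 0
Fri 14:30 start D → 1
Fri 22:30 end D → 0
Sat 08:00 start E → 1
Sat 09:00 start F → 2
Sat 09:00 start G → 3
Sat 16:00 end E → 2
Sat 16:00 end F → 1
Sat 16:30 end G → 0
Peak is 3, at Sat 09:00 (E, F, G).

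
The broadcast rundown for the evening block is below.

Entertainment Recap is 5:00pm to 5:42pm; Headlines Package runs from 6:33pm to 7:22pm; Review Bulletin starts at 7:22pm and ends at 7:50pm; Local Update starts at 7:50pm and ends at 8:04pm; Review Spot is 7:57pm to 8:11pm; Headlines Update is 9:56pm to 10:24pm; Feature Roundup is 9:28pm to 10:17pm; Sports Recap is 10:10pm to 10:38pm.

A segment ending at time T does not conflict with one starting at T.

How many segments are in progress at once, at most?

Sweep the timeline, counting +1 at each start and −1 at each end (ends before starts at a tie):
5:00pm start Entertainment Recap → 1
5:42pm end Entertainment Recap → 0
6:33pm start Headlines Package → 1
7:22pm end Headlines Package → 0
7:22pm start Review Bulletin → 1
7:50pm end Review Bulletin → 0
7:50pm start Local Update → 1
7:57pm start Review Spot → 2
8:04pm end Local Update → 1
8:11pm end Review Spot → 0
9:28pm start Feature Roundup → 1
9:56pm start Headlines Update → 2
10:10pm start Sports Recap → 3
10:17pm end Feature Roundup → 2
10:24pm end Headlines Update → 1
10:38pm end Sports Recap → 0
Peak is 3, at 10:10pm (Feature Roundup, Headlines Update, Sports Recap).

3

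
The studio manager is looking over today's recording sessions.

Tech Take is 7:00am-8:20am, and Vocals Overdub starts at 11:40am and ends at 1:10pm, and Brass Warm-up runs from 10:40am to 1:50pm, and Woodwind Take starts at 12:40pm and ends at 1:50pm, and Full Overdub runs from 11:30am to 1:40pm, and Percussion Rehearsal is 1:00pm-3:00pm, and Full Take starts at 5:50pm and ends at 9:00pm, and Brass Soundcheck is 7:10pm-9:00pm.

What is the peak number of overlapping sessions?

Walk through starts and ends in time order (an end at T is processed before a start at T):
7:00am start Tech Take → 1
8:20am end Tech Take → 0
10:40am start Brass Warm-up → 1
11:30am start Full Overdub → 2
11:40am start Vocals Overdub → 3
12:40pm start Woodwind Take → 4
1:00pm start Percussion Rehearsal → 5
1:10pm end Vocals Overdub → 4
1:40pm end Full Overdub → 3
1:50pm end Brass Warm-up → 2
1:50pm end Woodwind Take → 1
3:00pm end Percussion Rehearsal → 0
5:50pm start Full Take → 1
7:10pm start Brass Soundcheck → 2
9:00pm end Brass Soundcheck → 1
9:00pm end Full Take → 0
Peak is 5, at 1:00pm (Brass Warm-up, Full Overdub, Percussion Rehearsal, Vocals Overdub, Woodwind Take).

5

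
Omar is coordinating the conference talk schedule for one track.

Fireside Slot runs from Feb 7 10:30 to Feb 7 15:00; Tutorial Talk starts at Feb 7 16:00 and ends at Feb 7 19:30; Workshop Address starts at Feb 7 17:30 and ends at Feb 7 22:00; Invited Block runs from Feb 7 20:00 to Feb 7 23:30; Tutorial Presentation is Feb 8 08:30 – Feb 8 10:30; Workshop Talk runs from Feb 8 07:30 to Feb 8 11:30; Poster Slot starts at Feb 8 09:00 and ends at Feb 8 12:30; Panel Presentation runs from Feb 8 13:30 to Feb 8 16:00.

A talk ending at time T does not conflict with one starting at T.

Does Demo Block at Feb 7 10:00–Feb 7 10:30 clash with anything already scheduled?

No — it doesn't clash with anything

Fireside Slot: starts Feb 7 10:30 at or after Demo Block ends Feb 7 10:30 → clear.
Tutorial Talk: starts Feb 7 16:00 at or after Demo Block ends Feb 7 10:30 → clear.
Workshop Address: starts Feb 7 17:30 at or after Demo Block ends Feb 7 10:30 → clear.
Invited Block: starts Feb 7 20:00 at or after Demo Block ends Feb 7 10:30 → clear.
Workshop Talk: starts Feb 8 07:30 at or after Demo Block ends Feb 7 10:30 → clear.
Tutorial Presentation: starts Feb 8 08:30 at or after Demo Block ends Feb 7 10:30 → clear.
Poster Slot: starts Feb 8 09:00 at or after Demo Block ends Feb 7 10:30 → clear.
Panel Presentation: starts Feb 8 13:30 at or after Demo Block ends Feb 7 10:30 → clear.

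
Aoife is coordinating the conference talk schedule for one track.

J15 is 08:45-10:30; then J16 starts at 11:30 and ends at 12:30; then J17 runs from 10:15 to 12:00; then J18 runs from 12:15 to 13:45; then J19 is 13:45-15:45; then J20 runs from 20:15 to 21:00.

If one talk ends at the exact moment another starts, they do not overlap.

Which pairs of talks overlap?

Sorted by start: J15, J17, J16, J18, J19, J20.
J17 starts before J15 ends → J15 and J17 overlap.
J16 starts after J15 ends — done with J15.
J16 starts before J17 ends → J17 and J16 overlap.
J18 starts after J17 ends — done with J17.
J18 starts before J16 ends → J16 and J18 overlap.
J19 starts after J16 ends — done with J16.
J19 starts exactly when J18 ends (back-to-back, no overlap) — done with J18.
J20 starts after J19 ends.

J15 & J17, J16 & J17, J16 & J18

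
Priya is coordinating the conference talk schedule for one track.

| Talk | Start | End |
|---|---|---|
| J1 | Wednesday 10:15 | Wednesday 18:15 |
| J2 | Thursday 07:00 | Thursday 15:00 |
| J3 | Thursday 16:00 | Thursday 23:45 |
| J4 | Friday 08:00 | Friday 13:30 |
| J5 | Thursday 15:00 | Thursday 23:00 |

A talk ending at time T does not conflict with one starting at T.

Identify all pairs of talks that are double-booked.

J3 & J5

Sorted by start: J1, J2, J5, J3, J4.
J2 starts after J1 ends; J1 is clear from here.
J5 starts exactly when J2 ends (back-to-back, no overlap); J2 is clear from here.
J3 starts before J5 ends → J5 and J3 overlap.
J4 starts after J5 ends.
J4 starts after J3 ends.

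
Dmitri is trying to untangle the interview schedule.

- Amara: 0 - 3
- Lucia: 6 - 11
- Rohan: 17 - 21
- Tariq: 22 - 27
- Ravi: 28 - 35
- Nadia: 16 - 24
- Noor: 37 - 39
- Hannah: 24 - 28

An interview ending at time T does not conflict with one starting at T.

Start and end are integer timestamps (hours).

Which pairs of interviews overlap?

Two intervals overlap when each starts before the other ends.
Sorted by start: Amara, Lucia, Nadia, Rohan, Tariq, Hannah, Ravi, Noor.
Lucia starts after Amara ends, so nothing later overlaps Amara either.
Nadia starts after Lucia ends, so nothing later overlaps Lucia either.
Rohan starts before Nadia ends → Nadia and Rohan overlap.
Tariq starts before Nadia ends → Nadia and Tariq overlap.
Hannah starts exactly when Nadia ends (back-to-back, no overlap), so nothing later overlaps Nadia either.
Tariq starts after Rohan ends, so nothing later overlaps Rohan either.
Hannah starts before Tariq ends → Tariq and Hannah overlap.
Ravi starts after Tariq ends, so nothing later overlaps Tariq either.
Ravi starts exactly when Hannah ends (back-to-back, no overlap), so nothing later overlaps Hannah either.
Noor starts after Ravi ends.

Hannah & Tariq, Nadia & Rohan, Nadia & Tariq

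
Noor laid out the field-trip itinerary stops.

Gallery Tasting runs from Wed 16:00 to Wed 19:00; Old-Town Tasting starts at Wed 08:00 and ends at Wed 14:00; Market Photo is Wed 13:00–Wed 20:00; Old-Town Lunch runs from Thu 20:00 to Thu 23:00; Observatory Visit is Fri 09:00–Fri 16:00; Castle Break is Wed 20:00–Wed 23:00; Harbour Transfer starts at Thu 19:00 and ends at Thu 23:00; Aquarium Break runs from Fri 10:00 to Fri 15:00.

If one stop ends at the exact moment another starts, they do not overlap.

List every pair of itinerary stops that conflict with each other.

Two intervals overlap when each starts before the other ends.
Sorted by start: Old-Town Tasting, Market Photo, Gallery Tasting, Castle Break, Harbour Transfer, Old-Town Lunch, Observatory Visit, Aquarium Break.
Market Photo starts before Old-Town Tasting ends → Old-Town Tasting and Market Photo overlap.
Gallery Tasting starts after Old-Town Tasting ends, so nothing later overlaps Old-Town Tasting either.
Gallery Tasting starts before Market Photo ends → Market Photo and Gallery Tasting overlap.
Castle Break starts exactly when Market Photo ends (back-to-back, no overlap), so nothing later overlaps Market Photo either.
Castle Break starts after Gallery Tasting ends, so nothing later overlaps Gallery Tasting either.
Harbour Transfer starts after Castle Break ends, so nothing later overlaps Castle Break either.
Old-Town Lunch starts before Harbour Transfer ends → Harbour Transfer and Old-Town Lunch overlap.
Observatory Visit starts after Harbour Transfer ends, so nothing later overlaps Harbour Transfer either.
Observatory Visit starts after Old-Town Lunch ends, so nothing later overlaps Old-Town Lunch either.
Aquarium Break starts before Observatory Visit ends → Observatory Visit and Aquarium Break overlap.

Aquarium Break & Observatory Visit, Gallery Tasting & Market Photo, Harbour Transfer & Old-Town Lunch, Market Photo & Old-Town Tasting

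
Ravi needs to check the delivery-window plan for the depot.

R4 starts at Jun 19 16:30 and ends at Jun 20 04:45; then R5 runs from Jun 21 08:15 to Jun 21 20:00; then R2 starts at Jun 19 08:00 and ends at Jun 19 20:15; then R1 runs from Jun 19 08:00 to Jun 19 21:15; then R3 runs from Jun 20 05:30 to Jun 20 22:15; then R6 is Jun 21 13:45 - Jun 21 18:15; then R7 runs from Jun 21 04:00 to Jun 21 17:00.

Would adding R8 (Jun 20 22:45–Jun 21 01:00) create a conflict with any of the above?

No — it doesn't clash with anything

R1: ends Jun 19 21:15 at or before R8 starts Jun 20 22:45 → clear.
R2: ends Jun 19 20:15 at or before R8 starts Jun 20 22:45 → clear.
R4: ends Jun 20 04:45 at or before R8 starts Jun 20 22:45 → clear.
R3: ends Jun 20 22:15 at or before R8 starts Jun 20 22:45 → clear.
R7: starts Jun 21 04:00 at or after R8 ends Jun 21 01:00 → clear.
R5: starts Jun 21 08:15 at or after R8 ends Jun 21 01:00 → clear.
R6: starts Jun 21 13:45 at or after R8 ends Jun 21 01:00 → clear.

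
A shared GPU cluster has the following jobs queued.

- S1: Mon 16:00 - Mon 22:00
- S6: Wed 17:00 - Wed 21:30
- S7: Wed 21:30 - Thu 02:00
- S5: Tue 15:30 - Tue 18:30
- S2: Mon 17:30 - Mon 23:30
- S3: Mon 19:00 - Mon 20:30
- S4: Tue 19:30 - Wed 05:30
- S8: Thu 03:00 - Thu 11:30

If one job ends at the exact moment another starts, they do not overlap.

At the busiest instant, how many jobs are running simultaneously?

Walk through starts and ends in time order (an end at T is processed before a start at T):
Mon 16:00 start S1 → 1
Mon 17:30 start S2 → 2
Mon 19:00 start S3 → 3
Mon 20:30 end S3 → 2
Mon 22:00 end S1 → 1
Mon 23:30 end S2 → 0
Tue 15:30 start S5 → 1
Tue 18:30 end S5 → 0
Tue 19:30 start S4 → 1
Wed 05:30 end S4 → 0
Wed 17:00 start S6 → 1
Wed 21:30 end S6 → 0
Wed 21:30 start S7 → 1
Thu 02:00 end S7 → 0
Thu 03:00 start S8 → 1
Thu 11:30 end S8 → 0
Peak is 3, at Mon 19:00 (S1, S2, S3).

3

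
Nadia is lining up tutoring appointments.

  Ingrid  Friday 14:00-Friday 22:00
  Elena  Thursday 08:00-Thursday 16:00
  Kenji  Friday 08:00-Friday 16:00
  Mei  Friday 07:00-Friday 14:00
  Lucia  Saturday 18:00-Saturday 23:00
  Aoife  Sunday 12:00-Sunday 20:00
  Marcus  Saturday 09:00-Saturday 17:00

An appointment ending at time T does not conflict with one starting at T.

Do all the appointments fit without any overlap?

No

Sorted by start: Elena, Mei, Kenji, Ingrid, Marcus, Lucia, Aoife.
Mei starts after Elena ends, so nothing later overlaps Elena either.
Kenji starts before Mei ends → Mei and Kenji overlap.
That's a conflict, so the schedule is not conflict-free.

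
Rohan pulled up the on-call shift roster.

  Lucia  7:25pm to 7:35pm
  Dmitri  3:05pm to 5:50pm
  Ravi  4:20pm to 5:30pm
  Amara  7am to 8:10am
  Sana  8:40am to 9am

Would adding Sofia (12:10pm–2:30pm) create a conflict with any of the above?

Amara: ends 8:10am at or before Sofia starts 12:10pm → clear.
Sana: ends 9am at or before Sofia starts 12:10pm → clear.
Dmitri: starts 3:05pm at or after Sofia ends 2:30pm → clear.
Ravi: starts 4:20pm at or after Sofia ends 2:30pm → clear.
Lucia: starts 7:25pm at or after Sofia ends 2:30pm → clear.

No — it doesn't clash with anything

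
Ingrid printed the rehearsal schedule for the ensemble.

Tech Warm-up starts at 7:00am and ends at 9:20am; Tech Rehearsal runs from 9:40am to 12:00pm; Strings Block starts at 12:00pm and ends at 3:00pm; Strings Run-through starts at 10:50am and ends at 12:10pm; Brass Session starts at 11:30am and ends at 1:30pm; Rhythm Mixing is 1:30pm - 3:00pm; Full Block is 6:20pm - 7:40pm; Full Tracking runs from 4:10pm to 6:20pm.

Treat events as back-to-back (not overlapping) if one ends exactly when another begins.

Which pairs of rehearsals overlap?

Sorted by start: Tech Warm-up, Tech Rehearsal, Strings Run-through, Brass Session, Strings Block, Rhythm Mixing, Full Tracking, Full Block.
Tech Rehearsal starts after Tech Warm-up ends — done with Tech Warm-up.
Strings Run-through starts before Tech Rehearsal ends → Tech Rehearsal and Strings Run-through overlap.
Brass Session starts before Tech Rehearsal ends → Tech Rehearsal and Brass Session overlap.
Strings Block starts exactly when Tech Rehearsal ends (back-to-back, no overlap) — done with Tech Rehearsal.
Brass Session starts before Strings Run-through ends → Strings Run-through and Brass Session overlap.
Strings Block starts before Strings Run-through ends → Strings Run-through and Strings Block overlap.
Rhythm Mixing starts after Strings Run-through ends — done with Strings Run-through.
Strings Block starts before Brass Session ends → Brass Session and Strings Block overlap.
Rhythm Mixing starts exactly when Brass Session ends (back-to-back, no overlap) — done with Brass Session.
Rhythm Mixing starts before Strings Block ends → Strings Block and Rhythm Mixing overlap.
Full Tracking starts after Strings Block ends — done with Strings Block.
Full Tracking starts after Rhythm Mixing ends — done with Rhythm Mixing.
Full Block starts exactly when Full Tracking ends (back-to-back, no overlap).

Brass Session & Strings Block, Brass Session & Strings Run-through, Brass Session & Tech Rehearsal, Rhythm Mixing & Strings Block, Strings Block & Strings Run-through, Strings Run-through & Tech Rehearsal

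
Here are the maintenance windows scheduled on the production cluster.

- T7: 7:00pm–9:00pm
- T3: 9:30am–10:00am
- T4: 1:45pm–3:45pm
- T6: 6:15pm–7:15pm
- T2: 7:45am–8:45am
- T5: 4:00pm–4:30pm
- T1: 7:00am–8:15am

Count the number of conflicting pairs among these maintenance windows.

2

Sorted by start: T1, T2, T3, T4, T5, T6, T7.
T2 starts before T1 ends → T1 and T2 overlap.
T3 starts after T1 ends, so T1 has no further overlaps.
T3 starts after T2 ends, so T2 has no further overlaps.
T4 starts after T3 ends, so T3 has no further overlaps.
T5 starts after T4 ends, so T4 has no further overlaps.
T6 starts after T5 ends, so T5 has no further overlaps.
T7 starts before T6 ends → T6 and T7 overlap.
Overlapping pairs: T1 & T2, T6 & T7 — 2 in total.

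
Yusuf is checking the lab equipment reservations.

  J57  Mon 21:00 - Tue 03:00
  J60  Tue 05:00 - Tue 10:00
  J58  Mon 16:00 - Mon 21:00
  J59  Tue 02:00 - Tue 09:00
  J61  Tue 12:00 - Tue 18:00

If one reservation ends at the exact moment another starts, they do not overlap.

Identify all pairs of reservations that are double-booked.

J57 & J59, J59 & J60

Sorted by start: J58, J57, J59, J60, J61.
J57 starts exactly when J58 ends (back-to-back, no overlap) — done with J58.
J59 starts before J57 ends → J57 and J59 overlap.
J60 starts after J57 ends — done with J57.
J60 starts before J59 ends → J59 and J60 overlap.
J61 starts after J59 ends.
J61 starts after J60 ends.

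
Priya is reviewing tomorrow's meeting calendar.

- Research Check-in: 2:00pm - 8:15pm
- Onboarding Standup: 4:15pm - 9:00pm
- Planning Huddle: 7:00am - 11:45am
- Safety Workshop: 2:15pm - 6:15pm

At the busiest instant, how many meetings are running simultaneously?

Walk through starts and ends in time order (an end at T is processed before a start at T):
7:00am start Planning Huddle → 1
11:45am end Planning Huddle → 0
2:00pm start Research Check-in → 1
2:15pm start Safety Workshop → 2
4:15pm start Onboarding Standup → 3
6:15pm end Safety Workshop → 2
8:15pm end Research Check-in → 1
9:00pm end Onboarding Standup → 0
Peak is 3, at 4:15pm (Onboarding Standup, Research Check-in, Safety Workshop).

3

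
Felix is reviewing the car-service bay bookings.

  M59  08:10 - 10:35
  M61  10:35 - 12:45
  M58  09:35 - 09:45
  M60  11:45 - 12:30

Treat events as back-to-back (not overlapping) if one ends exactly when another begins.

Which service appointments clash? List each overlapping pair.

Two intervals overlap when each starts before the other ends.
Sorted by start: M59, M58, M61, M60.
M58 starts before M59 ends → M59 and M58 overlap.
M61 starts exactly when M59 ends (back-to-back, no overlap); M59 is clear from here.
M61 starts after M58 ends; M58 is clear from here.
M60 starts before M61 ends → M61 and M60 overlap.

M58 & M59, M60 & M61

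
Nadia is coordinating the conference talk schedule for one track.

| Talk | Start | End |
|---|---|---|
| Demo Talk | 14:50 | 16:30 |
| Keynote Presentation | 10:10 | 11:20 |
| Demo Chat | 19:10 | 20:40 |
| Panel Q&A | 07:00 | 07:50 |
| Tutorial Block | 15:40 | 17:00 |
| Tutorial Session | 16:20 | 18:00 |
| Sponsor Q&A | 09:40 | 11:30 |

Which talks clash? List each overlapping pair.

Sorted by start: Panel Q&A, Sponsor Q&A, Keynote Presentation, Demo Talk, Tutorial Block, Tutorial Session, Demo Chat.
Sponsor Q&A starts after Panel Q&A ends, so Panel Q&A has no further overlaps.
Keynote Presentation starts before Sponsor Q&A ends → Sponsor Q&A and Keynote Presentation overlap.
Demo Talk starts after Sponsor Q&A ends, so Sponsor Q&A has no further overlaps.
Demo Talk starts after Keynote Presentation ends, so Keynote Presentation has no further overlaps.
Tutorial Block starts before Demo Talk ends → Demo Talk and Tutorial Block overlap.
Tutorial Session starts before Demo Talk ends → Demo Talk and Tutorial Session overlap.
Demo Chat starts after Demo Talk ends.
Tutorial Session starts before Tutorial Block ends → Tutorial Block and Tutorial Session overlap.
Demo Chat starts after Tutorial Block ends.
Demo Chat starts after Tutorial Session ends.

Demo Talk & Tutorial Block, Demo Talk & Tutorial Session, Keynote Presentation & Sponsor Q&A, Tutorial Block & Tutorial Session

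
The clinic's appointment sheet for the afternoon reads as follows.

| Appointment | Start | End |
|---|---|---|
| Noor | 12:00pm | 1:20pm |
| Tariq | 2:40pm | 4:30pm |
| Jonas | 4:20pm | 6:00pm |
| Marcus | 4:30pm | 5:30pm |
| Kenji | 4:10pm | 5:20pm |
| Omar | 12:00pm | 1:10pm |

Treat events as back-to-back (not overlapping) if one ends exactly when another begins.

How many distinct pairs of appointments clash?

6

Sorted by start: Omar, Noor, Tariq, Kenji, Jonas, Marcus.
Noor starts before Omar ends → Omar and Noor overlap.
Tariq starts after Omar ends, so nothing later overlaps Omar either.
Tariq starts after Noor ends, so nothing later overlaps Noor either.
Kenji starts before Tariq ends → Tariq and Kenji overlap.
Jonas starts before Tariq ends → Tariq and Jonas overlap.
Marcus starts exactly when Tariq ends (back-to-back, no overlap).
Jonas starts before Kenji ends → Kenji and Jonas overlap.
Marcus starts before Kenji ends → Kenji and Marcus overlap.
Marcus starts before Jonas ends → Jonas and Marcus overlap.
Overlapping pairs: Jonas & Kenji, Jonas & Marcus, Jonas & Tariq, Kenji & Marcus, Kenji & Tariq, Noor & Omar — 6 in total.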